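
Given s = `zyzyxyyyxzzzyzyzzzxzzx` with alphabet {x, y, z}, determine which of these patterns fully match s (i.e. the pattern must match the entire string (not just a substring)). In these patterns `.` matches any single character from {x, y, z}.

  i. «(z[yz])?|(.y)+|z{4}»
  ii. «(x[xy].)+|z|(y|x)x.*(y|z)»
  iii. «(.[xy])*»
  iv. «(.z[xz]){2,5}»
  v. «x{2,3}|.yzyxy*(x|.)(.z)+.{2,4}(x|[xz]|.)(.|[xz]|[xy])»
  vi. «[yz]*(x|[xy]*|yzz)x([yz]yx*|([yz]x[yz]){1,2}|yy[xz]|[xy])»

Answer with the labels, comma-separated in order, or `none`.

v

i → no match
ii → no match
iii → no match
iv → no match
v → match
vi → no match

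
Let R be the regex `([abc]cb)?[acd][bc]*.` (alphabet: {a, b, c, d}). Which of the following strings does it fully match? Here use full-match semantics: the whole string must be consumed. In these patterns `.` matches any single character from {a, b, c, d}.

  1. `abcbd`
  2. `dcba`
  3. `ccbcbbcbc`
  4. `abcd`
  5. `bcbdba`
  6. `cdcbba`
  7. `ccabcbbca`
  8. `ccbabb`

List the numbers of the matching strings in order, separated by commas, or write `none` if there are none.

1 → match
2 → match
3 → match
4 → match
5 → match
6 → no match
7 → no match
8 → match

1, 2, 3, 4, 5, 8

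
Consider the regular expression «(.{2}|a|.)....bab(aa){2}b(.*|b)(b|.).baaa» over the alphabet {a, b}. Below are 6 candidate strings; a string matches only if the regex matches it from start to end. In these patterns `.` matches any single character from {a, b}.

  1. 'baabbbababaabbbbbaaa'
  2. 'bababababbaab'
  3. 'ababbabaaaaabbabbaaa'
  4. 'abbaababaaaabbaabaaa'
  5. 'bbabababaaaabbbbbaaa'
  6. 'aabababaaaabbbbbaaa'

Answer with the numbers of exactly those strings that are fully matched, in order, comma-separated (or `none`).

1 → no match
2 → no match — must end with 'baaa'
3 → no match
4 → match
5 → match
6 → no match

4, 5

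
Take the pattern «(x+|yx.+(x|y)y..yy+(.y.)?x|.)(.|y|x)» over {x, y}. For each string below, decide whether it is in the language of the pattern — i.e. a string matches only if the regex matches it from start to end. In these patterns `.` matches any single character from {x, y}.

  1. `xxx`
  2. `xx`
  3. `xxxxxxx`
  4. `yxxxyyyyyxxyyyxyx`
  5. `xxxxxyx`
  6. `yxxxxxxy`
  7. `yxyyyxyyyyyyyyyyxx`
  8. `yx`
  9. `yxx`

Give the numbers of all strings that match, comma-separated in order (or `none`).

1, 2, 3, 7, 8

1. `xxx` → match
2. `xx` → match
3. `xxxxxxx` → match
4 → no match
5. `xxxxxyx` → no match
6. `yxxxxxxy` → no match
7 → match
8. `yx` → match
9. `yxx` → no match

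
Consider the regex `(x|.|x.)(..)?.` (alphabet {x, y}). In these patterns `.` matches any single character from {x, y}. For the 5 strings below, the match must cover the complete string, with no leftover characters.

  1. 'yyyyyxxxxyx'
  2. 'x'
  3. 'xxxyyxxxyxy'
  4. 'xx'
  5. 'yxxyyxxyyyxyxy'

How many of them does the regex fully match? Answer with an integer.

1

1 → no match
2 → no match
3 → no match
4 → match
5 → no match
Total matched: 1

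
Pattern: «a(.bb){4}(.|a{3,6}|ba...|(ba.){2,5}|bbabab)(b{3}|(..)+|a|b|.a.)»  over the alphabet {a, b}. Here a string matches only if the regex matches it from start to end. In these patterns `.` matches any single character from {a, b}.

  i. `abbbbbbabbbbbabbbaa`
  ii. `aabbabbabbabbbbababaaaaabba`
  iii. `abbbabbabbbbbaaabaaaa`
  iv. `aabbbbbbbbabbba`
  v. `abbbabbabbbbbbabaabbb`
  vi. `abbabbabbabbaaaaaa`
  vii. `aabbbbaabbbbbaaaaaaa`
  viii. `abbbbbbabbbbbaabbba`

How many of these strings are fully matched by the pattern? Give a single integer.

3

i → no match
ii → match
iii → no match
iv → match
v → match
vi → no match
vii → no match
viii → no match
Total matched: 3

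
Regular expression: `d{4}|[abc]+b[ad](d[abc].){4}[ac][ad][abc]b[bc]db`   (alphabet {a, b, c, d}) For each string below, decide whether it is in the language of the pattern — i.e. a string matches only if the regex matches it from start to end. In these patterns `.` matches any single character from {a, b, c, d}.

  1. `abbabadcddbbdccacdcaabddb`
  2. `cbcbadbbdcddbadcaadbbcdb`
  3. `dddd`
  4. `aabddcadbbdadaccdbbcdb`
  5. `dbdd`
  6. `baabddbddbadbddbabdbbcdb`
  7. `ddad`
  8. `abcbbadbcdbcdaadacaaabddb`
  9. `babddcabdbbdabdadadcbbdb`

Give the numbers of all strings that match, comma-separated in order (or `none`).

2, 3

1 → no match
2 → match
3. `dddd` → match
4 → no match
5. `dbdd` → no match
6 → no match
7. `ddad` → no match
8 → no match
9 → no match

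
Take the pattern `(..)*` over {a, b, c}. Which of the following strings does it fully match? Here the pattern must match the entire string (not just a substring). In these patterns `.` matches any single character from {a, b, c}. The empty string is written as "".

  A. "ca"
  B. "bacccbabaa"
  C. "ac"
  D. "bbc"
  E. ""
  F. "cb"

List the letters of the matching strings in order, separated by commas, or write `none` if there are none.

A, B, C, E, F

A → match
B → match
C → match
D → no match
E → match
F → match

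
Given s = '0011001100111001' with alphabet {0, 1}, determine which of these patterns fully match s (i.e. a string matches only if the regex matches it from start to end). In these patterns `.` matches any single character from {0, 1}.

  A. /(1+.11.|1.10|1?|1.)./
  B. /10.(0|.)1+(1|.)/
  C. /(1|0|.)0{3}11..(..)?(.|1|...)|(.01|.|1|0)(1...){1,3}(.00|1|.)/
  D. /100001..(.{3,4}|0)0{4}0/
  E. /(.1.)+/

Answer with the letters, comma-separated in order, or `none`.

A → no match
B → no match — must start with '10'
C → match
D → no match — must start with '100001'
E → no match

C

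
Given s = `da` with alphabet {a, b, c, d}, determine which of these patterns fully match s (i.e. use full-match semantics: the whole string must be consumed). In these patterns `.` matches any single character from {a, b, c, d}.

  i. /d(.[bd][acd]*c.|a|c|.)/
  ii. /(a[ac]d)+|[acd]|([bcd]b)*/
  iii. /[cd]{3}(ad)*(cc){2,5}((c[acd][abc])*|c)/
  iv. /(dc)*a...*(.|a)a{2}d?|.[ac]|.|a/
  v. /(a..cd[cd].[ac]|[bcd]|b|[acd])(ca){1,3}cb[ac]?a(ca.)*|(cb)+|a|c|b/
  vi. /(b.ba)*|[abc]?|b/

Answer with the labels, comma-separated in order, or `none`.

i → match
ii → no match
iii → no match
iv → match
v → no match
vi → no match

i, iv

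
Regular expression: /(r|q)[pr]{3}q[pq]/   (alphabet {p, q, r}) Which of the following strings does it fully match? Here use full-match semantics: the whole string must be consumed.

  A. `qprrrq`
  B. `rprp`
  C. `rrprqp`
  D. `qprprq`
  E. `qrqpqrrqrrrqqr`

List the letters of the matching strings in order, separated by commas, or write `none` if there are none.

C

A. `qprrrq` → no match
B. `rprp` → no match
C. `rrprqp` → match
D. `qprprq` → no match
E → no match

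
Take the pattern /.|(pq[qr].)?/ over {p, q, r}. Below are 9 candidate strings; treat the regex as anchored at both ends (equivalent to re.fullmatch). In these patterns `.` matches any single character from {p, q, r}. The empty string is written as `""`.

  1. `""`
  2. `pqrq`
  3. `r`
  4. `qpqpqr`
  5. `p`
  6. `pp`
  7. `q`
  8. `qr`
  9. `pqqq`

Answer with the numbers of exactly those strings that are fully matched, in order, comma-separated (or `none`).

1 → match
2 → match
3 → match
4 → no match
5 → match
6 → no match
7 → match
8 → no match
9 → match

1, 2, 3, 5, 7, 9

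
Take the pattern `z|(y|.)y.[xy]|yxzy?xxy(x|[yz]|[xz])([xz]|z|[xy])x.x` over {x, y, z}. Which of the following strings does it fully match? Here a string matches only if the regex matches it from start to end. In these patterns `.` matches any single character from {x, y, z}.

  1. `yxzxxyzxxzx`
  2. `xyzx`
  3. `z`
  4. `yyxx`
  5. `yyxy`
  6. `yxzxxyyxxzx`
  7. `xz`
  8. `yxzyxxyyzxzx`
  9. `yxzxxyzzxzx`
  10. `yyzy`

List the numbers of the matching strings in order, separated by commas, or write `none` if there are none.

1, 2, 3, 4, 5, 6, 8, 9, 10

1. `yxzxxyzxxzx` → match
2. `xyzx` → match
3. `z` → match
4. `yyxx` → match
5. `yyxy` → match
6. `yxzxxyyxxzx` → match
7. `xz` → no match
8. `yxzyxxyyzxzx` → match
9. `yxzxxyzzxzx` → match
10. `yyzy` → match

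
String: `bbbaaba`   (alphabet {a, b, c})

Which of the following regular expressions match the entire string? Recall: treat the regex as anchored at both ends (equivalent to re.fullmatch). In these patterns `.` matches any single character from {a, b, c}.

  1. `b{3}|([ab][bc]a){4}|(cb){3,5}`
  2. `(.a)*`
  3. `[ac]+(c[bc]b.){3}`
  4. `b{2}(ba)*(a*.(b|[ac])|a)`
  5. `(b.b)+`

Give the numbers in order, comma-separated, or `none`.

1 → no match
2 → no match
3 → no match
4 → match
5 → no match — must end with `b`

4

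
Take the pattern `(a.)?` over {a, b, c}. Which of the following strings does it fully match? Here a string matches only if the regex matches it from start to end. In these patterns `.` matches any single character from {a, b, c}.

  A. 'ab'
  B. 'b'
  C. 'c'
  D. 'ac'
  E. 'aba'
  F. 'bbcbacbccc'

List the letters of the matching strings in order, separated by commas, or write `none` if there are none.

A, D

A → match
B → no match
C → no match
D → match
E → no match
F → no match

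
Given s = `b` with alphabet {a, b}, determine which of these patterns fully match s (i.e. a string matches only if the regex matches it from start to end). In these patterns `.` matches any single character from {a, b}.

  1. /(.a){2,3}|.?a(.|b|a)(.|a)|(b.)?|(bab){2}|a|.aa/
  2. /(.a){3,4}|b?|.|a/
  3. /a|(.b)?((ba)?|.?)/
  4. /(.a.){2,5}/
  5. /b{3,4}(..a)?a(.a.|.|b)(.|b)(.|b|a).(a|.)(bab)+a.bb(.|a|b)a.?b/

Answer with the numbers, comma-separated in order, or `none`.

1 → no match
2 → match
3 → match
4 → no match
5 → no match

2, 3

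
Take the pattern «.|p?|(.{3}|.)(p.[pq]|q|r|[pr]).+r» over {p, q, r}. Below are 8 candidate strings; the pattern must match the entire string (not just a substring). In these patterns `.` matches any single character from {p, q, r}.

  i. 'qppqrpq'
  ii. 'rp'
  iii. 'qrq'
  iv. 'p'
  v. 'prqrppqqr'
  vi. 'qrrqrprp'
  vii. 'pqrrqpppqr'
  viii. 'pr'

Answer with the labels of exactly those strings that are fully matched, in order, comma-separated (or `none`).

iv, v, vii

i → no match
ii → no match
iii → no match
iv → match
v → match
vi → no match
vii → match
viii → no match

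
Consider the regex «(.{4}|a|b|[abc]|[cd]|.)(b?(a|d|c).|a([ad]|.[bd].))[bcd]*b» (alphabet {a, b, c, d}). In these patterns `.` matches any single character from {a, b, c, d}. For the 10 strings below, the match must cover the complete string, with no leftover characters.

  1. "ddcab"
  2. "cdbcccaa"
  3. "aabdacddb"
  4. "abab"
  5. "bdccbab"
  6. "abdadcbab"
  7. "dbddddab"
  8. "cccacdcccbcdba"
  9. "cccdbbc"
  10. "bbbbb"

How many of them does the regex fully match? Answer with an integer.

1

1 → no match
2 → no match — must end with "b"
3 → match
4 → no match
5 → no match
6 → no match
7 → no match
8 → no match — must end with "b"
9 → no match — must end with "b"
10 → no match
Total matched: 1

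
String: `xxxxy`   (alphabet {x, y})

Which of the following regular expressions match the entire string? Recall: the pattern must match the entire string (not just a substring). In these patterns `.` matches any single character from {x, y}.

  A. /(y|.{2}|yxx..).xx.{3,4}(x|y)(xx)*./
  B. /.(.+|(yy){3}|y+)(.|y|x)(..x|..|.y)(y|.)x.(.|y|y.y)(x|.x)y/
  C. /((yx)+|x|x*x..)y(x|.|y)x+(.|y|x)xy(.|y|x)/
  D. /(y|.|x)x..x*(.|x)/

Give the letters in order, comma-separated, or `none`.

A → no match
B → no match
C → no match
D → match

D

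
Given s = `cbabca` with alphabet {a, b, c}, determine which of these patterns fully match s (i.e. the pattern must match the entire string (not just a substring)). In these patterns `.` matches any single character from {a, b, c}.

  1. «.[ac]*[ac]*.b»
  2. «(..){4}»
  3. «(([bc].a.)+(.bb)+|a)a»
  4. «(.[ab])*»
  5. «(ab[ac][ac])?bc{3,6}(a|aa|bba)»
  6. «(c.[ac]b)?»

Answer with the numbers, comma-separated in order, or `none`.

4

1 → no match — must end with `b`
2 → no match
3 → no match
4 → match
5 → no match
6 → no match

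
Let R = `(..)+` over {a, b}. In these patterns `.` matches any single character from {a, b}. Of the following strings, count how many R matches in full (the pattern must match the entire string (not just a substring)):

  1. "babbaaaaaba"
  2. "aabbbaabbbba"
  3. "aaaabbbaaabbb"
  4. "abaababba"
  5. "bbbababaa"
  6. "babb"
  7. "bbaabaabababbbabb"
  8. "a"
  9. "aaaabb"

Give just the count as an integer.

1. "babbaaaaaba" → no match
2. "aabbbaabbbba" → match
3 → no match
4. "abaababba" → no match
5. "bbbababaa" → no match
6. "babb" → match
7 → no match
8. "a" → no match
9. "aaaabb" → match
Total matched: 3

3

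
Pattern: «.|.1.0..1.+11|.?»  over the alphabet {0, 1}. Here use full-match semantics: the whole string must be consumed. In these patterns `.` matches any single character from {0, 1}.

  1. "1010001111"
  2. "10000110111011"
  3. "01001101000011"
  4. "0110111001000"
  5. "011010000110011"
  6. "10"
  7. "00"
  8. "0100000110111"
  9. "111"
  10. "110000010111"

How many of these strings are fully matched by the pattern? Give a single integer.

0

1 → no match
2 → no match
3 → no match
4 → no match
5 → no match
6 → no match
7 → no match
8 → no match
9 → no match
10 → no match
Total matched: 0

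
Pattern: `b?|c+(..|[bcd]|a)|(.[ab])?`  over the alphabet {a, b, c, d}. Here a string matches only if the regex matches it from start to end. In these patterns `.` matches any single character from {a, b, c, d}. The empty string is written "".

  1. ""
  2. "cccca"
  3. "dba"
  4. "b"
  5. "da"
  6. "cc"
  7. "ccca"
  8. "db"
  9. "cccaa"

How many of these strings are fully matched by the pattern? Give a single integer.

8

1. "" → match
2. "cccca" → match
3. "dba" → no match
4. "b" → match
5. "da" → match
6. "cc" → match
7. "ccca" → match
8. "db" → match
9. "cccaa" → match
Total matched: 8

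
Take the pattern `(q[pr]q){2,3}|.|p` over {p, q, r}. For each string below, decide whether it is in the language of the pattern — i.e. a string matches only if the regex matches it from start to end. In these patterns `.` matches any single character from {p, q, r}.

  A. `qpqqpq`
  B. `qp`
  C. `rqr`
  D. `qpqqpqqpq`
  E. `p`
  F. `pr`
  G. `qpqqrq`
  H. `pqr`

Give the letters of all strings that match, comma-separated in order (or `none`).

A, D, E, G

A → match
B → no match
C → no match
D → match
E → match
F → no match
G → match
H → no match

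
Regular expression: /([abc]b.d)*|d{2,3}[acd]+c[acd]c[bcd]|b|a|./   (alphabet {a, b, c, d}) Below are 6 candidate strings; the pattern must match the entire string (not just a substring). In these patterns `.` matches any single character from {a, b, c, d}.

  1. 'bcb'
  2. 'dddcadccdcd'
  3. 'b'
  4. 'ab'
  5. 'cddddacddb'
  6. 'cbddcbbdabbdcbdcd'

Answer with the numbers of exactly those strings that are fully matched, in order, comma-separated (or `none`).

2, 3

1. 'bcb' → no match
2. 'dddcadccdcd' → match
3. 'b' → match
4. 'ab' → no match
5. 'cddddacddb' → no match
6 → no match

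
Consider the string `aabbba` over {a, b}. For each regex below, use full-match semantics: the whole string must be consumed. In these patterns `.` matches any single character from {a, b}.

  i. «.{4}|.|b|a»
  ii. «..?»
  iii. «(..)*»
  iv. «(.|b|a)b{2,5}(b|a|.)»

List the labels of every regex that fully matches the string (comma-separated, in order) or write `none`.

i → no match
ii → no match
iii → match
iv → no match

iii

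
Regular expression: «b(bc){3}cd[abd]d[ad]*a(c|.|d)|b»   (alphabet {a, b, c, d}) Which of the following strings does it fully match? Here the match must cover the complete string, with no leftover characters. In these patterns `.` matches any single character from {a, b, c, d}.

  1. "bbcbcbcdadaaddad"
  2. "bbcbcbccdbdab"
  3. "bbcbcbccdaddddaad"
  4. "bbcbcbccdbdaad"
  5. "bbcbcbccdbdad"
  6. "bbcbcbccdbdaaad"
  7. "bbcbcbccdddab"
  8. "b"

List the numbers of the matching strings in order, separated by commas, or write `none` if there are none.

1 → no match
2 → match
3 → match
4 → match
5 → match
6 → match
7 → match
8 → match

2, 3, 4, 5, 6, 7, 8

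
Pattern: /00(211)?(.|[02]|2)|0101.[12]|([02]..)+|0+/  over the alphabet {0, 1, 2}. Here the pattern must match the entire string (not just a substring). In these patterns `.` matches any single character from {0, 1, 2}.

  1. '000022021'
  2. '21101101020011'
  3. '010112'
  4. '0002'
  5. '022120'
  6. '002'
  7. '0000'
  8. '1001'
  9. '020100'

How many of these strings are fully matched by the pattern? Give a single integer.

1 → match
2 → no match
3 → match
4 → no match
5 → no match
6 → match
7 → match
8 → no match
9 → no match
Total matched: 4

4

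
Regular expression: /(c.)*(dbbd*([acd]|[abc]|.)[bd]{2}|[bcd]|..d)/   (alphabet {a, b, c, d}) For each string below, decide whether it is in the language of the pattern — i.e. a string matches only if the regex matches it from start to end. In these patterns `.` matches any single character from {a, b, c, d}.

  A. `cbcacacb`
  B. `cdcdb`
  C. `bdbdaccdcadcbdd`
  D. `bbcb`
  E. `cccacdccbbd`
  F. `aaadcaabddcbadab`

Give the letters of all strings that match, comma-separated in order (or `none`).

A → no match
B → match
C → no match
D → no match
E → match
F → no match

B, E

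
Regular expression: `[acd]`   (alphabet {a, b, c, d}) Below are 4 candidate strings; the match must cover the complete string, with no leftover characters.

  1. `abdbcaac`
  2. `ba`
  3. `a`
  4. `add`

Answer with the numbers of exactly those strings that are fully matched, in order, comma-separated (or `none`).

3

1 → no match
2 → no match
3 → match
4 → no match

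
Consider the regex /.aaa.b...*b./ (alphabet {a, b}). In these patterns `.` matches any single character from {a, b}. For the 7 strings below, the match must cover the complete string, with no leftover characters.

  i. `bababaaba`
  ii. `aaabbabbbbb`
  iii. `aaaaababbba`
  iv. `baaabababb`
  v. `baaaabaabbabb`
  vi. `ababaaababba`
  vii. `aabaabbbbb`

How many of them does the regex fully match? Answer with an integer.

i → no match
ii → no match
iii → match
iv → no match
v → match
vi → no match
vii → no match
Total matched: 2

2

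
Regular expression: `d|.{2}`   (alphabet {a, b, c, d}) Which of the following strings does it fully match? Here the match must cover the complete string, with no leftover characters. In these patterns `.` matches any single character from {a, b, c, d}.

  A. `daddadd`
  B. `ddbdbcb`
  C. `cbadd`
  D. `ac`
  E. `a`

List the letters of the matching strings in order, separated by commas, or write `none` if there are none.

A → no match
B → no match
C → no match
D → match
E → no match

D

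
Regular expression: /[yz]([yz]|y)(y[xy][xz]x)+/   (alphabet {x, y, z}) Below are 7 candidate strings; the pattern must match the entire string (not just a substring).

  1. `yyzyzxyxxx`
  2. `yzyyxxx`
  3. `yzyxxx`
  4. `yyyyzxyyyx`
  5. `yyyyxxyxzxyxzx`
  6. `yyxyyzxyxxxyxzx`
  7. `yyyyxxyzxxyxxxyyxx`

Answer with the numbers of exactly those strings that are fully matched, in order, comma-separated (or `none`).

3, 5

1. `yyzyzxyxxx` → no match
2. `yzyyxxx` → no match
3. `yzyxxx` → match
4. `yyyyzxyyyx` → no match
5 → match
6 → no match
7 → no match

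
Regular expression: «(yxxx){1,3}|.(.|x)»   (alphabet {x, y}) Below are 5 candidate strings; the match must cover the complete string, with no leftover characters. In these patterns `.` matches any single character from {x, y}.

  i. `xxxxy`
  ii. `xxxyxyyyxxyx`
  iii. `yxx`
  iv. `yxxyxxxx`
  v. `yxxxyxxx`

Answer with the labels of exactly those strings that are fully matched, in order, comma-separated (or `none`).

v

i → no match
ii → no match
iii → no match
iv → no match
v → match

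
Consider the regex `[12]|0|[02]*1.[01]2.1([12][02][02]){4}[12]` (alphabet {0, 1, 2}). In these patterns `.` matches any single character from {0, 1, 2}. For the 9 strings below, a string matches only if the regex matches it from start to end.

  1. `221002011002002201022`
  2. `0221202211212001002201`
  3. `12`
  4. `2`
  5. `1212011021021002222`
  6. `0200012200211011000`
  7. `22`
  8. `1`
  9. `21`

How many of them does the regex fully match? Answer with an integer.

4

1 → match
2 → no match
3 → no match
4 → match
5 → match
6 → no match
7 → no match
8 → match
9 → no match
Total matched: 4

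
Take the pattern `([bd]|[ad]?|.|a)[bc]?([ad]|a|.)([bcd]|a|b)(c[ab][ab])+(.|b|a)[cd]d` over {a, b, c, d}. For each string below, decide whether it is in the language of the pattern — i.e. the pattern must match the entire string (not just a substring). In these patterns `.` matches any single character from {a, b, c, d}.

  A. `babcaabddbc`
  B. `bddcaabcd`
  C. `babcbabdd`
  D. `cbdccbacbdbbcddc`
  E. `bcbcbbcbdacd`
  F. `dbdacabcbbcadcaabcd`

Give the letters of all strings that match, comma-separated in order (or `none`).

B, C

A → no match — must end with `d`
B → match
C → match
D → no match — must end with `d`
E → no match
F → no match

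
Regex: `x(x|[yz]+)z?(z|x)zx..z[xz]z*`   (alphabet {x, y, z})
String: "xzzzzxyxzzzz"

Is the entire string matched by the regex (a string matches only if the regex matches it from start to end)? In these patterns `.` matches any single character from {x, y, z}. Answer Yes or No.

Yes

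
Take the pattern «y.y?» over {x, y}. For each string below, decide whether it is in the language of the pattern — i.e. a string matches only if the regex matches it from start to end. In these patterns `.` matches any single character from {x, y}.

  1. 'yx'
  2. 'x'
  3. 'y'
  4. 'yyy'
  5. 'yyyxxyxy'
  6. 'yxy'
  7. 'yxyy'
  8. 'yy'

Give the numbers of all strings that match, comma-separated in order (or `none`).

1, 4, 6, 8

1. 'yx' → match
2. 'x' → no match — must start with 'y'
3. 'y' → no match
4. 'yyy' → match
5. 'yyyxxyxy' → no match
6. 'yxy' → match
7. 'yxyy' → no match
8. 'yy' → match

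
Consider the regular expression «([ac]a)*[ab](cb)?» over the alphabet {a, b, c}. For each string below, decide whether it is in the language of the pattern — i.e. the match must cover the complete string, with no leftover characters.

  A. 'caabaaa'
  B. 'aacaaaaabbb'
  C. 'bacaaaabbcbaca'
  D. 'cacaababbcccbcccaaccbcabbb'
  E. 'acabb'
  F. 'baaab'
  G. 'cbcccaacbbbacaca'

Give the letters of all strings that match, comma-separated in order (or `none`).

A → no match
B → no match
C → no match
D → no match
E → no match
F → no match
G → no match

none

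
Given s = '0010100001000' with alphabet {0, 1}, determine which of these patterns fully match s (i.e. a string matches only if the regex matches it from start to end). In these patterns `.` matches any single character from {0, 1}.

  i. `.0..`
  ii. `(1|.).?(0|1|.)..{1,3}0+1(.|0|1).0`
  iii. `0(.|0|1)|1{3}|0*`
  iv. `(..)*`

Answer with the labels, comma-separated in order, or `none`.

i → no match
ii → match
iii → no match
iv → no match

ii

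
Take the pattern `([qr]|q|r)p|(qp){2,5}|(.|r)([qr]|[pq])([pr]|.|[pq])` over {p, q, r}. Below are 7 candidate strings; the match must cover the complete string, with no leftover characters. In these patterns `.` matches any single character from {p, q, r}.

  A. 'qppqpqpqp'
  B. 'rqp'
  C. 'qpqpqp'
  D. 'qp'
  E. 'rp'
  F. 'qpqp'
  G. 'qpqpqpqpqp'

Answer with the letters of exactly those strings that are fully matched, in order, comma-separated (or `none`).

A → no match
B → match
C → match
D → match
E → match
F → match
G → match

B, C, D, E, F, G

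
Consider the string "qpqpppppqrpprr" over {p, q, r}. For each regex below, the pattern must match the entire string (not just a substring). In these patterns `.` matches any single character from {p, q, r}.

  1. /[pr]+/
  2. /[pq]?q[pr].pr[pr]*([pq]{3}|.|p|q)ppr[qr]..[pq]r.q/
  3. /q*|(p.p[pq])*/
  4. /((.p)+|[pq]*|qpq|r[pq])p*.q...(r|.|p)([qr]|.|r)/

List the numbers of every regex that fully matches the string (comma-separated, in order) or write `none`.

1 → no match
2 → no match — must end with "q"
3 → no match
4 → match

4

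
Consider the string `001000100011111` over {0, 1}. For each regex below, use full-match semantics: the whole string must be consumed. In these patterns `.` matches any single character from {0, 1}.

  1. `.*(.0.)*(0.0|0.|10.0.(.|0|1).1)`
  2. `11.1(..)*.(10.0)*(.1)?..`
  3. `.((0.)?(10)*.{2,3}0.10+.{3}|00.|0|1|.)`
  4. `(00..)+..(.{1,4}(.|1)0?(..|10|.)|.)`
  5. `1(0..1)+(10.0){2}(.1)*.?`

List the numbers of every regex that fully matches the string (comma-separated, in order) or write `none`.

1 → no match
2 → no match — must start with `11`
3 → no match
4 → match
5 → no match — must start with `10`

4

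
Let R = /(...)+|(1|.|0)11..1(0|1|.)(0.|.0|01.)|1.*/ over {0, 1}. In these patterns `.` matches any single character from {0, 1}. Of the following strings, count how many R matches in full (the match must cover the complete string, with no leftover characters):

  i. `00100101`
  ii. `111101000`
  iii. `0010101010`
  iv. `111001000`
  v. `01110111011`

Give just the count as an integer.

i → no match
ii → match
iii → no match
iv → match
v → no match
Total matched: 2

2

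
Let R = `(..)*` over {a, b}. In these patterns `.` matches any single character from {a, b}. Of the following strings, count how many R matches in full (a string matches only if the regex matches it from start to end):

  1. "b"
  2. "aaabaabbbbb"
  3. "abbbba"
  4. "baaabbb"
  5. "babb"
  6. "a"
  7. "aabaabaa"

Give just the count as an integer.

3

1 → no match
2 → no match
3 → match
4 → no match
5 → match
6 → no match
7 → match
Total matched: 3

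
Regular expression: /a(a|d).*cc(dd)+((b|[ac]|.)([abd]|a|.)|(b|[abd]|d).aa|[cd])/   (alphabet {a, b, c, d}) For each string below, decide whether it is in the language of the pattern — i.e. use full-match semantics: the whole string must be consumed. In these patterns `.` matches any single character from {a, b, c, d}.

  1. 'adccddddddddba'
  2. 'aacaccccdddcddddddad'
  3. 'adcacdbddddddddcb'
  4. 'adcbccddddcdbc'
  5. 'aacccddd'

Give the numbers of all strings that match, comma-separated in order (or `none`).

1 → match
2 → no match
3 → no match
4 → no match
5 → match

1, 5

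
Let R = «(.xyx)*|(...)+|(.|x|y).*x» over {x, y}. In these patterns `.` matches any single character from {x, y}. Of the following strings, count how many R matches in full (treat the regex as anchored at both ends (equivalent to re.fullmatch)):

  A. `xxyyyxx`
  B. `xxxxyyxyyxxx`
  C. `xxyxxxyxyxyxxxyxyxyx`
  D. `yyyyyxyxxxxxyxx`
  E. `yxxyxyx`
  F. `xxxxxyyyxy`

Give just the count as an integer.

5

A → match
B → match
C → match
D → match
E → match
F → no match
Total matched: 5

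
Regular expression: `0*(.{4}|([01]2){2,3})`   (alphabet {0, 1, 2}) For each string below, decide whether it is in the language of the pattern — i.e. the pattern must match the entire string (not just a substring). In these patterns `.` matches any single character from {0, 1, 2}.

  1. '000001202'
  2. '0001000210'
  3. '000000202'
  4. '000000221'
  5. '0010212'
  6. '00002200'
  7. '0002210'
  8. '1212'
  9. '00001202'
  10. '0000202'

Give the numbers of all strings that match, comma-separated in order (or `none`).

1 → match
2 → no match
3 → match
4 → match
5 → no match
6 → match
7 → match
8 → match
9 → match
10 → match

1, 3, 4, 6, 7, 8, 9, 10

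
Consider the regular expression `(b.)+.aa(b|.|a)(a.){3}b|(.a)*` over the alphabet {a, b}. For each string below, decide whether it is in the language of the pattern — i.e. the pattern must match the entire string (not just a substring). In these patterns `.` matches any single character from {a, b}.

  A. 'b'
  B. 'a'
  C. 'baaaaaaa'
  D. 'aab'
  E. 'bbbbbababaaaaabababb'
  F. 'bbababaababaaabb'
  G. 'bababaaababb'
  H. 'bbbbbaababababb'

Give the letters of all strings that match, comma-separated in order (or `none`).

C, H

A → no match
B → no match
C → match
D → no match
E → no match
F → no match
G → no match
H → match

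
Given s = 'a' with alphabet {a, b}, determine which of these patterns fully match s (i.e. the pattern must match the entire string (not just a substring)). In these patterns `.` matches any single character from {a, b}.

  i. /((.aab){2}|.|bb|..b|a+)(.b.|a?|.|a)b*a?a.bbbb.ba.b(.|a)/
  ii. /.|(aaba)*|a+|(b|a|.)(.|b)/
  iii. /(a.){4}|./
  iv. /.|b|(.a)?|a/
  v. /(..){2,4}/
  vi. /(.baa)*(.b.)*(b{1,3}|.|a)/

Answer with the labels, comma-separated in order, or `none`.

i → no match
ii → match
iii → match
iv → match
v → no match
vi → match

ii, iii, iv, vi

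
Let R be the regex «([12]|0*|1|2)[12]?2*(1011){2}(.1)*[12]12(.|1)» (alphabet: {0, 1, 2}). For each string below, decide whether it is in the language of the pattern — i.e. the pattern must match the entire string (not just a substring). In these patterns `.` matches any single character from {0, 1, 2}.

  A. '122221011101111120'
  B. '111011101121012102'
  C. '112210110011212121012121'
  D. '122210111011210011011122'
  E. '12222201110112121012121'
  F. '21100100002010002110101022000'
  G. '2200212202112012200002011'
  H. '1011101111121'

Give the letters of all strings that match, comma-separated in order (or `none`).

none

A → no match
B → no match
C → no match
D → no match
E → no match
F → no match
G → no match
H → no match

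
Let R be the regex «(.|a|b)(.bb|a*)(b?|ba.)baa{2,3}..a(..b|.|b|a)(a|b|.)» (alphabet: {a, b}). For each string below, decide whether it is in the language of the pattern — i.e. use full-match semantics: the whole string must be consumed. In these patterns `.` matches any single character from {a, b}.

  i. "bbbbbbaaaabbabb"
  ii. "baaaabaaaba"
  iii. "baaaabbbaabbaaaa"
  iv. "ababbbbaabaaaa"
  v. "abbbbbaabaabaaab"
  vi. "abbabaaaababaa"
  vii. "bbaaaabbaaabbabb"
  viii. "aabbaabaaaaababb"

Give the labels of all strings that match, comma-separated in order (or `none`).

i → match
ii. "baaaabaaaba" → no match
iii → no match
iv → no match
v → no match
vi → no match
vii → no match
viii → no match

i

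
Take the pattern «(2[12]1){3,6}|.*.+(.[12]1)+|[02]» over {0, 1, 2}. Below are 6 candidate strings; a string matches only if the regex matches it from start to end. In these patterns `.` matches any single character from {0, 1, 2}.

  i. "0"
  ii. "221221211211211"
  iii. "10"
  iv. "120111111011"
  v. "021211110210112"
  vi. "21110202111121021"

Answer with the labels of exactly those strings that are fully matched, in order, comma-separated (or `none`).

i, ii, iv, vi

i → match
ii → match
iii → no match
iv → match
v → no match
vi → match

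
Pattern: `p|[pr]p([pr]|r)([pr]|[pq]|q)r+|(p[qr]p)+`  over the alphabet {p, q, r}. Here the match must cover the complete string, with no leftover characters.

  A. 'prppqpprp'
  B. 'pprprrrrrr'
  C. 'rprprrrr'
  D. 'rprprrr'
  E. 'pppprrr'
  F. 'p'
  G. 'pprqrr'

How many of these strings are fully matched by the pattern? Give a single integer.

A → match
B → match
C → match
D → match
E → match
F → match
G → match
Total matched: 7

7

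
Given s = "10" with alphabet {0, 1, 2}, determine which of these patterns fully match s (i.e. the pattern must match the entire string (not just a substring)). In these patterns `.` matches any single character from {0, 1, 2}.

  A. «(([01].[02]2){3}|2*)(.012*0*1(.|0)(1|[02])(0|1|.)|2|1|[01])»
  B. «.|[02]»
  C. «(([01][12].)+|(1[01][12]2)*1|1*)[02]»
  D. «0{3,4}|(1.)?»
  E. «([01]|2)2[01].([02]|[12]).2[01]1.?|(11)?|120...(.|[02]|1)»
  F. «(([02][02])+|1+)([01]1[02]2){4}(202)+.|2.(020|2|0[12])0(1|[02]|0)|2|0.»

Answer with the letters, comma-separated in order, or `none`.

A → no match
B → no match
C → match
D → match
E → no match
F → no match

C, D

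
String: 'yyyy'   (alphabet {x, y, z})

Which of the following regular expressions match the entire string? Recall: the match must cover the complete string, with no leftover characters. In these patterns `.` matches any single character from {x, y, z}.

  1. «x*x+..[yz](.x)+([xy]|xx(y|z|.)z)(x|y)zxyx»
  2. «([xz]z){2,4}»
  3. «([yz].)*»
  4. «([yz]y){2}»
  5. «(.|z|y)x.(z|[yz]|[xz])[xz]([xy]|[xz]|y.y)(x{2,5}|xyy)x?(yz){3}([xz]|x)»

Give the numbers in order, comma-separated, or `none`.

3, 4

1 → no match — must end with 'zxyx'
2 → no match — must end with 'z'
3 → match
4 → match
5 → no match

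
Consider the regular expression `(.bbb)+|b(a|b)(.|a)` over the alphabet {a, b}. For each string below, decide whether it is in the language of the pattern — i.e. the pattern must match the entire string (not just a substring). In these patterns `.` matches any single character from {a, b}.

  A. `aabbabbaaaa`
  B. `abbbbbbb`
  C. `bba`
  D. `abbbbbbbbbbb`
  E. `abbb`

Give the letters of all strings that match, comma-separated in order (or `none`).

B, C, D, E

A → no match
B → match
C → match
D → match
E → match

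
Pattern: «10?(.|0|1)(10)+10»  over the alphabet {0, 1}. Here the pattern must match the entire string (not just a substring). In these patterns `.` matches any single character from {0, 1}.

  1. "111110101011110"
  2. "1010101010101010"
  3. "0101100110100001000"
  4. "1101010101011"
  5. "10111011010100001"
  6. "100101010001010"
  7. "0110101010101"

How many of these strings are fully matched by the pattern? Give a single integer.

1 → no match — must end with "1010"
2 → match
3 → no match — must start with "1"
4 → no match — must end with "1010"
5 → no match — must end with "1010"
6 → no match
7 → no match — must start with "1"
Total matched: 1

1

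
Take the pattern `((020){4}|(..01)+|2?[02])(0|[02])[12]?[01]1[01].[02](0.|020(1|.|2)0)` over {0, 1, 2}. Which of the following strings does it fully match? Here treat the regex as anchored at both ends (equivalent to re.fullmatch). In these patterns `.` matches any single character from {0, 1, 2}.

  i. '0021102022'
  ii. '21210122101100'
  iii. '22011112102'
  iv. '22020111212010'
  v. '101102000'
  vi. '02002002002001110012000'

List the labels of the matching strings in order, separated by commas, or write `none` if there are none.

i → no match
ii → no match
iii → no match
iv → no match
v → no match
vi → no match

none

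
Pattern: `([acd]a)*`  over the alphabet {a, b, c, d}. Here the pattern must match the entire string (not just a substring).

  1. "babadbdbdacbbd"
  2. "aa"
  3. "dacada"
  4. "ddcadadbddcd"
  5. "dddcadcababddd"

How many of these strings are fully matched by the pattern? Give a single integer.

2

1 → no match
2 → match
3 → match
4 → no match
5 → no match
Total matched: 2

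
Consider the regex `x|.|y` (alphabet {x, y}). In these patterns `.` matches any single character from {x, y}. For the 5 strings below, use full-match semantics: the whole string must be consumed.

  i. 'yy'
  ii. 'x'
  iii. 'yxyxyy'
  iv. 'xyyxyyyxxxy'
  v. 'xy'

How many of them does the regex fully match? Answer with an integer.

1

i → no match
ii → match
iii → no match
iv → no match
v → no match
Total matched: 1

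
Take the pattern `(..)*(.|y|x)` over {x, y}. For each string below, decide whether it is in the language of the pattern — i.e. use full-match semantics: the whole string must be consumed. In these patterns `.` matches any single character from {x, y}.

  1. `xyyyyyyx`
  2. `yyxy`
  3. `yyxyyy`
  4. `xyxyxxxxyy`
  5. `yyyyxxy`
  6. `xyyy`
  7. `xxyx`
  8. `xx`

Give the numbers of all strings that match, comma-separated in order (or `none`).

5

1 → no match
2 → no match
3 → no match
4 → no match
5 → match
6 → no match
7 → no match
8 → no match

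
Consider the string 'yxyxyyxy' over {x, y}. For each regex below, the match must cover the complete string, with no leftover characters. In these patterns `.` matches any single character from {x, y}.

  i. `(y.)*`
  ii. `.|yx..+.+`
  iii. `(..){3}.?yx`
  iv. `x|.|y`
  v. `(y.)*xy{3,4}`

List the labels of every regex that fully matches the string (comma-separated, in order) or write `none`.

ii

i → no match
ii → match
iii → no match — must end with 'yx'
iv → no match
v → no match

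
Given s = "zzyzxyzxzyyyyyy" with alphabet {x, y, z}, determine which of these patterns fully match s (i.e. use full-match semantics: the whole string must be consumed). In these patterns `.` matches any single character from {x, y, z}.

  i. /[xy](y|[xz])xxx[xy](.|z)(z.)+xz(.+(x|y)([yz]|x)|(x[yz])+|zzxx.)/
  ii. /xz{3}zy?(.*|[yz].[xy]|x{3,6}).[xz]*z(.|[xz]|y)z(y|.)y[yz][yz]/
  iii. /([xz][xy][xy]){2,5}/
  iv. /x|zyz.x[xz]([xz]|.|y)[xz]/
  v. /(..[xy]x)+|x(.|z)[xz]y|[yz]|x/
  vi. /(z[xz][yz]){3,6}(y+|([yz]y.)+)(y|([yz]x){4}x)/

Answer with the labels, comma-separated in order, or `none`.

i → no match
ii → no match — must start with "xz"
iii → no match
iv → no match
v → no match
vi → match

vi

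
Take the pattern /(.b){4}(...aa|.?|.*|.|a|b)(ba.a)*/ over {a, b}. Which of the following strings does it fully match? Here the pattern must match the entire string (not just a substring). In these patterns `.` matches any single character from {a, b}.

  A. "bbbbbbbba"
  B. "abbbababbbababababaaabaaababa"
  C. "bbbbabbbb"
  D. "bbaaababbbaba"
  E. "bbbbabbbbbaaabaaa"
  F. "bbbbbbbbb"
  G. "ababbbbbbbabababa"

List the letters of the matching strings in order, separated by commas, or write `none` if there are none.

A → match
B → match
C → match
D → no match
E → match
F → match
G → match

A, B, C, E, F, G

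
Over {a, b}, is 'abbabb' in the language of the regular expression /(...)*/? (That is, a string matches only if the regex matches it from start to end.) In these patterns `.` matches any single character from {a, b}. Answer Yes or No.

Yes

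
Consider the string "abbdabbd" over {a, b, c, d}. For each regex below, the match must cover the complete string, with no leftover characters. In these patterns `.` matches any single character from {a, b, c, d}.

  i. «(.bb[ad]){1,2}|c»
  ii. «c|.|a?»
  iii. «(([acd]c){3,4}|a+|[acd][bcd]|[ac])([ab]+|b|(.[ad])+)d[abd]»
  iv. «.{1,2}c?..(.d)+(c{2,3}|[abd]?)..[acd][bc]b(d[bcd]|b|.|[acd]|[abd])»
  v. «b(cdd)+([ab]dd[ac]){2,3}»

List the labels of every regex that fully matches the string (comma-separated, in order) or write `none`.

i

i → match
ii → no match
iii → no match
iv → no match
v → no match — must start with "bcdd"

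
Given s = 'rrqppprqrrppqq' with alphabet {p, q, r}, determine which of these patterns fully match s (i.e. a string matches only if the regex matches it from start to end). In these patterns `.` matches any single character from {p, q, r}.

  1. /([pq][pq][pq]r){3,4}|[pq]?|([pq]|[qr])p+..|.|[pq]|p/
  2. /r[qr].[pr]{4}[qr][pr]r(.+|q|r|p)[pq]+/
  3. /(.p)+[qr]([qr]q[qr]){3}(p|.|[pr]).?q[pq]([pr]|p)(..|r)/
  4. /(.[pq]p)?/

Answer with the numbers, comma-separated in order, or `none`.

1 → no match
2 → match
3 → no match
4 → no match

2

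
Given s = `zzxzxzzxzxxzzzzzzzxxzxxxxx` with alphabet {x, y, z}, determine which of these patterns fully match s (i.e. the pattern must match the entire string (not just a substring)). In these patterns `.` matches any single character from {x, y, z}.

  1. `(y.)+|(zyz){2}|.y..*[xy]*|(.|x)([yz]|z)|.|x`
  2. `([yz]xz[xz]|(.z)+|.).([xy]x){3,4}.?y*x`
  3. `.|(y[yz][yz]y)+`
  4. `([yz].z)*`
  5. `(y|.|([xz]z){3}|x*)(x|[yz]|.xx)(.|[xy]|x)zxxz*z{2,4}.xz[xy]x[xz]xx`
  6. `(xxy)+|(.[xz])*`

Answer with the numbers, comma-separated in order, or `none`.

5, 6

1 → no match
2 → no match
3 → no match
4 → no match
5 → match
6 → match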